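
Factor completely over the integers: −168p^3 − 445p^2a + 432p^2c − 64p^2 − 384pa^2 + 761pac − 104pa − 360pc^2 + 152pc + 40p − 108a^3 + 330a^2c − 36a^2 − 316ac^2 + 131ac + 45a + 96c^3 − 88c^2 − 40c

−(3p + 2a − 3c − 1)(7p + 6a − 4c + 5)(8p + 9a − 8c)

Group: 3p(−56p^2 − 111pa + 88pc − 40p − 54a^2 + 84ac − 45a − 32c^2 + 40c) + (2a − 3c − 1)(−56p^2 − 111pa + 88pc − 40p − 54a^2 + 84ac − 45a − 32c^2 + 40c); both groups contain (−56p^2 − 111pa + 88pc − 40p − 54a^2 + 84ac − 45a − 32c^2 + 40c), so (3p + 2a − 3c − 1) is a factor with cofactor −56p^2 − 111pa + 88pc − 40p − 54a^2 + 84ac − 45a − 32c^2 + 40c.
The cofactor groups again: −56p^2 − 111pa + 88pc − 40p − 54a^2 + 84ac − 45a − 32c^2 + 40c = −7p(8p + 9a − 8c) + (−6a + 4c − 5)(8p + 9a − 8c); both groups contain (8p + 9a − 8c), giving −(7p + 6a − 4c + 5)(8p + 9a − 8c).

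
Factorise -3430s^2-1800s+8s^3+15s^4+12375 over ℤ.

(3s-5)(5s+11)(s+15)(s-15)

By the rational root theorem, s = 15 is a root, so (s-15) is a factor; dividing leaves 15s^3+233s^2+65s-825.
Next, s = -11/5 is a root, so (5s+11) is a factor; dividing leaves 3s^2+40s-75.
The remaining quadratic factors as (3s-5)(s+15).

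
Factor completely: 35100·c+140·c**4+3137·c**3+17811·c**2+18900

(4·c+15)·(5·c+14)·(7·c+6)·(c+15)

Trying the rational-root candidates, c = -15/4 is a root, giving the factor (4·c+15) and quotient 35·c**3+653·c**2+2004·c+1260.
Then c = -15 is a root, giving the factor (c+15) and quotient 35·c**2+128·c+84.
The remaining quadratic factors as (7·c+6)(5·c+14).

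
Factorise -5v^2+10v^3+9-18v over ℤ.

Group as (10v^3-18v) + (-5v^2+9) = 2v(5v^2-9) - (5v^2-9).
Both groups share the factor (5v^2-9).

(2v-1)(5v^2-9)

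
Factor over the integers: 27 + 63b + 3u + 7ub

Group as (7ub + 3u) + (63b + 27) = u(7b + 3) + 9(7b + 3).
Both groups share the factor (7b + 3).

(7b + 3)(u + 9)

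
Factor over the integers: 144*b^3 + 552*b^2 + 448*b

8*b*(3*b + 8)*(6*b + 7)

Pull out the common factor 8*b, then factor the remaining trinomial.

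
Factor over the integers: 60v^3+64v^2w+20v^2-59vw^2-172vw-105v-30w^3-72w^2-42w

Group: 2v(30v^2-13vw-35v-10w^2-14w) + (3w+3)(30v^2-13vw-35v-10w^2-14w); both groups contain (30v^2-13vw-35v-10w^2-14w), so (2v+3w+3) is a factor with cofactor 30v^2-13vw-35v-10w^2-14w.
The cofactor groups again: 30v^2-13vw-35v-10w^2-14w = 5v(6v-5w-7) + 2w(6v-5w-7); both groups contain (6v-5w-7), giving (5v+2w)(6v-5w-7).

(2v+3w+3)(5v+2w)(6v-5w-7)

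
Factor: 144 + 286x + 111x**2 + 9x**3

Trying the rational-root candidates, x = -8/3 is a root, giving the factor (3x + 8) and quotient 3x**2 + 29x + 18.
The remaining quadratic factors as (x + 9)(3x + 2).

(3x + 2)(3x + 8)(x + 9)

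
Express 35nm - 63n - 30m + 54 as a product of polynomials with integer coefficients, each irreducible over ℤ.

(5m - 9)(7n - 6)

Group as (35nm - 63n) + (-30m + 54) = 7n(5m - 9) - 6(5m - 9).
Both groups share the factor (5m - 9).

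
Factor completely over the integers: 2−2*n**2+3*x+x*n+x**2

Group: x*(x−n+1) + (2*n+2)*(x−n+1); both groups contain (x−n+1).

(x−n+1)*(x+2*n+2)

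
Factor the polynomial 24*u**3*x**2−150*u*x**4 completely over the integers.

6*u*x**2*(2*u+5*x)*(2*u−5*x)

Pull out the common factor 6*u*x**2; 4*u**2−25*x**2 is a difference of squares.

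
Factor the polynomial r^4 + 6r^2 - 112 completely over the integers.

Substitute u = r^2 to get a quadratic in u, then factor.
r^2 + 14 is irreducible over ℤ (always positive, so no real roots).
r^2 - 8 is irreducible over ℤ (8 is not a perfect square).

(r^2 + 14)(r^2 - 8)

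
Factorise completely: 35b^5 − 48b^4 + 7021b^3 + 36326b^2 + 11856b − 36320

Testing divisors of the constant over divisors of the leading coefficient, b = −4 is a root, so (b + 4) is a factor; dividing leaves 35b^4 − 188b^3 + 7773b^2 + 5234b − 9080.
Continuing, b = −10/7 is a root, so (7b + 10) divides it; the quotient is 5b^3 − 34b^2 + 1159b − 908.
Then b = 4/5 is a root, so (5b − 4) divides it; the quotient is b^2 − 6b + 227.
The quadratic b^2 − 6b + 227 has discriminant −872 < 0 and is irreducible over ℤ.

(5b − 4)(7b + 10)(b + 4)(b^2 − 6b + 227)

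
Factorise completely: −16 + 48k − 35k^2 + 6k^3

Testing divisors of the constant over divisors of the leading coefficient, k = 1/2 is a root, so (2k − 1) divides it; the quotient is 3k^2 − 16k + 16.
The remaining quadratic factors as (k − 4)(3k − 4).

(2k − 1)(3k − 4)(k − 4)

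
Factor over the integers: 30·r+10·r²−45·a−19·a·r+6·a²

(2·a−5·r−15)·(3·a−2·r)

Group: 3·a·(2·a−5·r−15) − 2·r·(2·a−5·r−15); both groups contain (2·a−5·r−15).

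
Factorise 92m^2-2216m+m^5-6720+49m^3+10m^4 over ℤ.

By the rational root theorem, m = -8 is a root, giving the factor (m+8) and quotient m^4+2m^3+33m^2-172m-840.
Continuing, m = 5 is a root, so (m-5) divides it; the quotient is m^3+7m^2+68m+168.
Then m = -3 is a root, so (m+3) divides it; the quotient is m^2+4m+56.
The quadratic m^2+4m+56 has discriminant -208 < 0 and is irreducible over ℤ.

(m+3)(m+8)(m-5)(m^2+4m+56)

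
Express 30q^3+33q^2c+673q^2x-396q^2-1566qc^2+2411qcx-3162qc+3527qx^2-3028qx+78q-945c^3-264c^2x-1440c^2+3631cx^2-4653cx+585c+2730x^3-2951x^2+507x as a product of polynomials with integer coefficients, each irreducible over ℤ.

(q-7c+15x-13)(2q+15c+13x)(15q+9c+14x-3)

Group: q(30q^2+243qc+223qx-6q+135c^2+327cx-45c+182x^2-39x) + (-7c+15x-13)(30q^2+243qc+223qx-6q+135c^2+327cx-45c+182x^2-39x); both groups contain (30q^2+243qc+223qx-6q+135c^2+327cx-45c+182x^2-39x), so (q-7c+15x-13) is a factor with cofactor 30q^2+243qc+223qx-6q+135c^2+327cx-45c+182x^2-39x.
The cofactor groups again: 30q^2+243qc+223qx-6q+135c^2+327cx-45c+182x^2-39x = 2q(15q+9c+14x-3) + (15c+13x)(15q+9c+14x-3); both groups contain (15q+9c+14x-3), giving (2q+15c+13x)(15q+9c+14x-3).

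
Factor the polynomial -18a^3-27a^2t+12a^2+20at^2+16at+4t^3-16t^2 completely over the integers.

-(3a-2t)(6a+t-4)(a+2t)

Group: a(-18a^2+9at+12a+2t^2-8t) + 2t(-18a^2+9at+12a+2t^2-8t); both groups contain (-18a^2+9at+12a+2t^2-8t), so (a+2t) is a factor with cofactor -18a^2+9at+12a+2t^2-8t.
The cofactor groups again: -18a^2+9at+12a+2t^2-8t = -3a(6a+t-4) + 2t(6a+t-4); both groups contain (6a+t-4), giving -(3a-2t)(6a+t-4).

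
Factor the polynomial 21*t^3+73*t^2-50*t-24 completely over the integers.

Trying the rational-root candidates, t = 6/7 is a root, giving the factor (7*t-6) and quotient 3*t^2+13*t+4.
The remaining quadratic factors as (3*t+1)(t+4).

(3*t+1)*(7*t-6)*(t+4)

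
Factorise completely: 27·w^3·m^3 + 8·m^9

m^3·(3·w + 2·m^2)·(9·w^2 - 6·w·m^2 + 4·m^4)

Every term has a factor of m^3; factoring it out leaves 27·w^3 + 8·m^6.
Recognize a sum of cubes with the parts 2·m^2 and 3·w.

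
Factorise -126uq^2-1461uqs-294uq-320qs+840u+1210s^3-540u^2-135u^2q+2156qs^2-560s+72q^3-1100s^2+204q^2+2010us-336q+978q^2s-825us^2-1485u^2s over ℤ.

-(15u-6q-10s)(9u+12q+11s-14)(q+11s+4)

Group: 9u(-15uq-165us-60u+6q^2+76qs+24q+110s^2+40s) + (12q+11s-14)(-15uq-165us-60u+6q^2+76qs+24q+110s^2+40s); both groups contain (-15uq-165us-60u+6q^2+76qs+24q+110s^2+40s), so (9u+12q+11s-14) is a factor with cofactor -15uq-165us-60u+6q^2+76qs+24q+110s^2+40s.
The cofactor groups again: -15uq-165us-60u+6q^2+76qs+24q+110s^2+40s = -15u(q+11s+4) + (6q+10s)(q+11s+4); both groups contain (q+11s+4), giving -(15u-6q-10s)(q+11s+4).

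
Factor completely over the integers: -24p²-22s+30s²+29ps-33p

Group: -3p(8p-15s+11) - 2s(8p-15s+11); both groups contain (8p-15s+11).

-(3p+2s)(8p-15s+11)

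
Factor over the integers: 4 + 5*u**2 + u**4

Substitute w = u**2 to get a quadratic in w, then factor.
u**2 + 4 is irreducible over ℤ (sum of squares).
u**2 + 1 is irreducible over ℤ (sum of squares).

(u**2 + 1)*(u**2 + 4)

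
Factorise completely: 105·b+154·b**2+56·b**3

Pull out the common factor 7·b, then factor the remaining trinomial.

7·b·(2·b+3)·(4·b+5)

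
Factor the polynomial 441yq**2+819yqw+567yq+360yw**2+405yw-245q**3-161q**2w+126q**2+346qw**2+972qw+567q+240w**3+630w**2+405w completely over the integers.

(9y-5q+6w+9)(7q+5w)(7q+8w+9)

Group: 7q(63yq+72yw+81y-35q**2+2qw+18q+48w**2+126w+81) + 5w(63yq+72yw+81y-35q**2+2qw+18q+48w**2+126w+81); both groups contain (63yq+72yw+81y-35q**2+2qw+18q+48w**2+126w+81), so (7q+5w) is a factor with cofactor 63yq+72yw+81y-35q**2+2qw+18q+48w**2+126w+81.
The cofactor groups again: 63yq+72yw+81y-35q**2+2qw+18q+48w**2+126w+81 = 7q(9y-5q+6w+9) + (8w+9)(9y-5q+6w+9); both groups contain (9y-5q+6w+9), giving (7q+8w+9)(9y-5q+6w+9).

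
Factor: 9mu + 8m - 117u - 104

Group as (9mu + 8m) + (-117u - 104) = m(9u + 8) - 13(9u + 8).
Both groups share the factor (9u + 8).

(9u + 8)(m - 13)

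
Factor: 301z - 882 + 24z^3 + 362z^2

(4z + 9)(6z - 7)(z + 14)

Among the possible rational roots, z = -9/4 is a root, so (4z + 9) is a factor; dividing leaves 6z^2 + 77z - 98.
The remaining quadratic factors as (z + 14)(6z - 7).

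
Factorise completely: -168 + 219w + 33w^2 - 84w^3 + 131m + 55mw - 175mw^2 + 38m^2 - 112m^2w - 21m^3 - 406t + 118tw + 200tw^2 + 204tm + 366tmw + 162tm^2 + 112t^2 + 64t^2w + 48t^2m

(8t - m - 3w + 3)(3m + 4w + 7)(2t + 7m + 7w - 8)

Group: 2t(24tm + 32tw + 56t - 3m^2 - 13mw + 2m - 12w^2 - 9w + 21) + (7m + 7w - 8)(24tm + 32tw + 56t - 3m^2 - 13mw + 2m - 12w^2 - 9w + 21); both groups contain (24tm + 32tw + 56t - 3m^2 - 13mw + 2m - 12w^2 - 9w + 21), so (2t + 7m + 7w - 8) is a factor with cofactor 24tm + 32tw + 56t - 3m^2 - 13mw + 2m - 12w^2 - 9w + 21.
The cofactor groups again: 24tm + 32tw + 56t - 3m^2 - 13mw + 2m - 12w^2 - 9w + 21 = 8t(3m + 4w + 7) + (-m - 3w + 3)(3m + 4w + 7); both groups contain (3m + 4w + 7), giving (8t - m - 3w + 3)(3m + 4w + 7).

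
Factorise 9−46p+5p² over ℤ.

Need a pair with product 5·9 = 45 and sum −46: that's −1 and −45.
Split the middle term: 5p²−p − 45p+9 = p(5p−1) − 9(5p−1).

(5p−1)(p−9)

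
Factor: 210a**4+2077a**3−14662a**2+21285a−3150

(5a−14)(6a−1)(7a−15)(a+15)

Among the possible rational roots, a = −15 is a root, so (a+15) divides it; the quotient is 210a**3−1073a**2+1433a−210.
Continuing, a = 14/5 is a root, so (5a−14) is a factor; dividing leaves 42a**2−97a+15.
The remaining quadratic factors as (7a−15)(6a−1).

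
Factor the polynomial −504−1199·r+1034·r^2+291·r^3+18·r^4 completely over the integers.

Among the possible rational roots, r = 7/6 is a root, giving the factor (6·r−7) and quotient 3·r^3+52·r^2+233·r+72.
Continuing, r = −8 is a root, so (r+8) divides it; the quotient is 3·r^2+28·r+9.
The remaining quadratic factors as (r+9)(3·r+1).

(3·r+1)·(6·r−7)·(r+8)·(r+9)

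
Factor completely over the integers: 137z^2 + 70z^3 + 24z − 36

Testing divisors of the constant over divisors of the leading coefficient, z = −3/2 is a root, so (2z + 3) is a factor; dividing leaves 35z^2 + 16z − 12.
The remaining quadratic factors as (7z + 6)(5z − 2).

(2z + 3)(5z − 2)(7z + 6)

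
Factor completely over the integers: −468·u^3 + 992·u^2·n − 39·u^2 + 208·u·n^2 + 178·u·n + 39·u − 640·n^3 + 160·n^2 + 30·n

−(4·u − 8·n − 1)·(9·u − 8·n + 3)·(13·u + 10·n)

Group: 9·u·(−52·u^2 + 64·u·n + 13·u + 80·n^2 + 10·n) + (−8·n + 3)·(−52·u^2 + 64·u·n + 13·u + 80·n^2 + 10·n); both groups contain (−52·u^2 + 64·u·n + 13·u + 80·n^2 + 10·n), so (9·u − 8·n + 3) is a factor with cofactor −52·u^2 + 64·u·n + 13·u + 80·n^2 + 10·n.
The cofactor groups again: −52·u^2 + 64·u·n + 13·u + 80·n^2 + 10·n = −4·u·(13·u + 10·n) + (8·n + 1)·(13·u + 10·n); both groups contain (13·u + 10·n), giving −(4·u − 8·n − 1)·(13·u + 10·n).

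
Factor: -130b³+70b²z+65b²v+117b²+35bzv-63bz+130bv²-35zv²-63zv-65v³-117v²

Group: 10b(-13b²+7bz+7zv+13v²) + (-5v-9)(-13b²+7bz+7zv+13v²); both groups contain (-13b²+7bz+7zv+13v²), so (10b-5v-9) is a factor with cofactor -13b²+7bz+7zv+13v².
The cofactor groups again: -13b²+7bz+7zv+13v² = -13b(b+v) + (7z+13v)(b+v); both groups contain (b+v), giving -(13b-7z-13v)(b+v).

-(10b-5v-9)(13b-7z-13v)(b+v)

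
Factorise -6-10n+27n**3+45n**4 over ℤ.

Group as (45n**4-10n) + (27n**3-6) = 5n(9n**3-2) + 3(9n**3-2).
Both groups share the factor (9n**3-2).

(5n+3)(9n**3-2)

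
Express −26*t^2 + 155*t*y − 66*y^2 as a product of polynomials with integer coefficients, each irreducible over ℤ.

−(13*t − 6*y)*(2*t − 11*y)

Group: −13*t*(2*t − 11*y) + 6*y*(2*t − 11*y); both groups contain (2*t − 11*y).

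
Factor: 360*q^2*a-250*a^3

10*a*(6*q-5*a)*(6*q+5*a)

Every term has a factor of 10*a. Then 36*q^2-25*a^2 = (6*q)² − (5*a)².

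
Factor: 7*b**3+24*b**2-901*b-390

By the rational root theorem, b = 10 is a root, giving the factor (b-10) and quotient 7*b**2+94*b+39.
The remaining quadratic factors as (7*b+3)(b+13).

(7*b+3)*(b+13)*(b-10)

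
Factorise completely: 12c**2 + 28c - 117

Need a pair with product 12·(-117) = -1404 and sum 28: that's 54 and -26.
Split the middle term: 12c**2 + 54c - 26c - 117 = 6c(2c + 9) - 13(2c + 9).

(2c + 9)(6c - 13)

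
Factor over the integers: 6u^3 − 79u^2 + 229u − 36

(6u − 1)(u − 4)(u − 9)

Testing divisors of the constant over divisors of the leading coefficient, u = 9 is a root, giving the factor (u − 9) and quotient 6u^2 − 25u + 4.
The remaining quadratic factors as (6u − 1)(u − 4).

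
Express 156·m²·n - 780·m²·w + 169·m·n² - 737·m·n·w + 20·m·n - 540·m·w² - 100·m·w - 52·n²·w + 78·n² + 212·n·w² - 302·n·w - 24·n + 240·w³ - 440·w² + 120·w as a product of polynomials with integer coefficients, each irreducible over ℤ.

Group: 12·m·(13·m·n - 65·m·w - 4·n·w + 6·n + 20·w² - 30·w) + (13·n + 12·w - 4)·(13·m·n - 65·m·w - 4·n·w + 6·n + 20·w² - 30·w); both groups contain (13·m·n - 65·m·w - 4·n·w + 6·n + 20·w² - 30·w), so (12·m + 13·n + 12·w - 4) is a factor with cofactor 13·m·n - 65·m·w - 4·n·w + 6·n + 20·w² - 30·w.
The cofactor groups again: 13·m·n - 65·m·w - 4·n·w + 6·n + 20·w² - 30·w = 13·m·(n - 5·w) + (-4·w + 6)·(n - 5·w); both groups contain (n - 5·w), giving (13·m - 4·w + 6)·(n - 5·w).

(12·m + 13·n + 12·w - 4)·(13·m - 4·w + 6)·(n - 5·w)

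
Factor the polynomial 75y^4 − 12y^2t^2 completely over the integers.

3y^2(5y − 2t)(5y + 2t)

Every term has a factor of 3y^2. Then 25y^2 − 4t^2 = (5y)² − (2t)².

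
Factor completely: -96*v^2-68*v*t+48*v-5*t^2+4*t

Group: -8*v*(12*v+t) + (-5*t+4)*(12*v+t); both groups contain (12*v+t).

-(8*v+5*t-4)*(12*v+t)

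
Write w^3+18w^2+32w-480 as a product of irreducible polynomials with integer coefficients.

Trying the rational-root candidates, w = -12 is a root, giving the factor (w+12) and quotient w^2+6w-40.
The remaining quadratic factors as (w-4)(w+10).

(w+10)(w+12)(w-4)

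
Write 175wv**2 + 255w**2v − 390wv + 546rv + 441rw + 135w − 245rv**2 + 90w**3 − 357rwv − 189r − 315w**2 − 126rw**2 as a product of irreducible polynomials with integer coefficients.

Group: 3w(−42rw − 49rv + 21r + 30w**2 + 35wv − 15w) + (5v − 9)(−42rw − 49rv + 21r + 30w**2 + 35wv − 15w); both groups contain (−42rw − 49rv + 21r + 30w**2 + 35wv − 15w), so (3w + 5v − 9) is a factor with cofactor −42rw − 49rv + 21r + 30w**2 + 35wv − 15w.
The cofactor groups again: −42rw − 49rv + 21r + 30w**2 + 35wv − 15w = −6w(7r − 5w) + (−7v + 3)(7r − 5w); both groups contain (7r − 5w), giving −(6w + 7v − 3)(7r − 5w).

−(3w + 5v − 9)(7r − 5w)(6w + 7v − 3)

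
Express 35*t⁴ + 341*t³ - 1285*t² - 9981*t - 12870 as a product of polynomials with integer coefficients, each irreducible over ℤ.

(5*t + 13)*(7*t + 15)*(t + 11)*(t - 6)

By the rational root theorem, t = -11 is a root, giving the factor (t + 11) and quotient 35*t³ - 44*t² - 801*t - 1170.
Continuing, t = -15/7 is a root, giving the factor (7*t + 15) and quotient 5*t² - 17*t - 78.
The remaining quadratic factors as (5*t + 13)(t - 6).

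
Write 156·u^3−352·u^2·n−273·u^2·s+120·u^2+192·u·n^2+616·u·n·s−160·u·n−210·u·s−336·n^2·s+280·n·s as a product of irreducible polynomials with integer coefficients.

(13·u−12·n+10)·(3·u−4·n)·(4·u−7·s)

Group: 4·u·(39·u^2−88·u·n+30·u+48·n^2−40·n) − 7·s·(39·u^2−88·u·n+30·u+48·n^2−40·n); both groups contain (39·u^2−88·u·n+30·u+48·n^2−40·n), so (4·u−7·s) is a factor with cofactor 39·u^2−88·u·n+30·u+48·n^2−40·n.
The cofactor groups again: 39·u^2−88·u·n+30·u+48·n^2−40·n = 3·u·(13·u−12·n+10) − 4·n·(13·u−12·n+10); both groups contain (13·u−12·n+10), giving (3·u−4·n)·(13·u−12·n+10).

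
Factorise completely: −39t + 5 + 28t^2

Need a pair with product 28·5 = 140 and sum −39: that's −4 and −35.
Split the middle term: 28t^2 − 4t − 35t + 5 = 4t(7t − 1) − 5(7t − 1).

(4t − 5)(7t − 1)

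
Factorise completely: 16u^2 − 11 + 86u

Need a pair with product 16·(−11) = −176 and sum 86: that's −2 and 88.
Split the middle term: 16u^2 − 2u + 88u − 11 = 2u(8u − 1) + 11(8u − 1).

(2u + 11)(8u − 1)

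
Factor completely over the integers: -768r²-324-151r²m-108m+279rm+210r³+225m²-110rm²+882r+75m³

Group: 5r(42r²-5rm-78r-25m²+36) + (-3m-9)(42r²-5rm-78r-25m²+36); both groups contain (42r²-5rm-78r-25m²+36), so (5r-3m-9) is a factor with cofactor 42r²-5rm-78r-25m²+36.
The cofactor groups again: 42r²-5rm-78r-25m²+36 = 6r(7r+5m-6) + (-5m-6)(7r+5m-6); both groups contain (7r+5m-6), giving (6r-5m-6)(7r+5m-6).

(5r-3m-9)(6r-5m-6)(7r+5m-6)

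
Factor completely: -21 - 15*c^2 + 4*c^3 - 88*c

(4*c + 1)*(c + 3)*(c - 7)

By the rational root theorem, c = -3 is a root, so (c + 3) divides it; the quotient is 4*c^2 - 27*c - 7.
The remaining quadratic factors as (c - 7)(4*c + 1).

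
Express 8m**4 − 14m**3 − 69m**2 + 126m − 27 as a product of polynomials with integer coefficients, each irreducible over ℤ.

By the rational root theorem, m = 3 is a root, so (m − 3) is a factor; dividing leaves 8m**3 + 10m**2 − 39m + 9.
Next, m = 1/4 is a root, so (4m − 1) is a factor; dividing leaves 2m**2 + 3m − 9.
The remaining quadratic factors as (2m − 3)(m + 3).

(2m − 3)(4m − 1)(m + 3)(m − 3)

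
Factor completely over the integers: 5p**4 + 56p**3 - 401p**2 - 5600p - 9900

Testing divisors of the constant over divisors of the leading coefficient, p = 10 is a root, so (p - 10) is a factor; dividing leaves 5p**3 + 106p**2 + 659p + 990.
Then p = -9 is a root, so (p + 9) is a factor; dividing leaves 5p**2 + 61p + 110.
The remaining quadratic factors as (5p + 11)(p + 10).

(5p + 11)(p + 10)(p + 9)(p - 10)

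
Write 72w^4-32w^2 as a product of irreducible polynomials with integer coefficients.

8w^2(3w+2)(3w-2)

Pull out the common factor 8w^2; 9w^2-4 is a difference of squares.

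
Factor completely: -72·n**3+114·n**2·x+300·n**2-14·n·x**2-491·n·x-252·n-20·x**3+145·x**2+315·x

-(3·n+x-9)·(4·n-5·x)·(6·n-4·x-7)

Group: 6·n·(-12·n**2+11·n·x+36·n+5·x**2-45·x) + (-4·x-7)·(-12·n**2+11·n·x+36·n+5·x**2-45·x); both groups contain (-12·n**2+11·n·x+36·n+5·x**2-45·x), so (6·n-4·x-7) is a factor with cofactor -12·n**2+11·n·x+36·n+5·x**2-45·x.
The cofactor groups again: -12·n**2+11·n·x+36·n+5·x**2-45·x = -3·n·(4·n-5·x) + (-x+9)·(4·n-5·x); both groups contain (4·n-5·x), giving -(3·n+x-9)·(4·n-5·x).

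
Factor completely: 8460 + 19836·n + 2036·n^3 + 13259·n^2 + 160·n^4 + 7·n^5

Trying the rational-root candidates, n = -10 is a root, so (n + 10) is a factor; dividing leaves 7·n^4 + 90·n^3 + 1136·n^2 + 1899·n + 846.
Continuing, n = -6/7 is a root, so (7·n + 6) divides it; the quotient is n^3 + 12·n^2 + 152·n + 141.
Next, n = -1 is a root, so (n + 1) divides it; the quotient is n^2 + 11·n + 141.
The quadratic n^2 + 11·n + 141 has discriminant -443 < 0 and is irreducible over ℤ.

(7·n + 6)·(n + 1)·(n + 10)·(n^2 + 11·n + 141)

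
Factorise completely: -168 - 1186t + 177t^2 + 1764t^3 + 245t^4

Among the possible rational roots, t = 4/5 is a root, so (5t - 4) is a factor; dividing leaves 49t^3 + 392t^2 + 349t + 42.
Next, t = -6/7 is a root, so (7t + 6) is a factor; dividing leaves 7t^2 + 50t + 7.
The remaining quadratic factors as (t + 7)(7t + 1).

(5t - 4)(7t + 1)(7t + 6)(t + 7)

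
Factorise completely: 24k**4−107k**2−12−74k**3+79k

(2k+3)(3k−1)(4k−1)(k−4)

Testing divisors of the constant over divisors of the leading coefficient, k = −3/2 is a root, so (2k+3) is a factor; dividing leaves 12k**3−55k**2+29k−4.
Next, k = 1/3 is a root, so (3k−1) is a factor; dividing leaves 4k**2−17k+4.
The remaining quadratic factors as (k−4)(4k−1).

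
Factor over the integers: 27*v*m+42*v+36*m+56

Group as (27*v*m+42*v) + (36*m+56) = 3*v*(9*m+14) + 4*(9*m+14).
Both groups share the factor (9*m+14).

(3*v+4)*(9*m+14)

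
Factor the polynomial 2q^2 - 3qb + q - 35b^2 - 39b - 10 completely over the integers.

(q - 5b - 2)(2q + 7b + 5)

Group: 2q(q - 5b - 2) + (7b + 5)(q - 5b - 2); both groups contain (q - 5b - 2).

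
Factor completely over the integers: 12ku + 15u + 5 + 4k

(3u + 1)(4k + 5)

Group as (12ku + 4k) + (15u + 5) = 4k(3u + 1) + 5(3u + 1).
Both groups share the factor (3u + 1).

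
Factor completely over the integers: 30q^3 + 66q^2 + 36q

6q(5q + 6)(q + 1)

Pull out the common factor 6q, then factor the remaining trinomial.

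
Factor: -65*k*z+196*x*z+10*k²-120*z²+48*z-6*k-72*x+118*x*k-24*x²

Group: -12*x*(2*x-10*k-15*z+6) + (-k+8*z)*(2*x-10*k-15*z+6); both groups contain (2*x-10*k-15*z+6).

-(2*x-10*k-15*z+6)*(12*x+k-8*z)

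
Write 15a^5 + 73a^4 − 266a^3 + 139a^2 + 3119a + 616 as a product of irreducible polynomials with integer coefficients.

(3a + 8)(5a + 1)(a + 7)(a^2 − 5a + 11)

Trying the rational-root candidates, a = −1/5 is a root, so (5a + 1) divides it; the quotient is 3a^4 + 14a^3 − 56a^2 + 39a + 616.
Next, a = −8/3 is a root, so (3a + 8) is a factor; dividing leaves a^3 + 2a^2 − 24a + 77.
Next, a = −7 is a root, giving the factor (a + 7) and quotient a^2 − 5a + 11.
The quadratic a^2 − 5a + 11 has discriminant −19 < 0 and is irreducible over ℤ.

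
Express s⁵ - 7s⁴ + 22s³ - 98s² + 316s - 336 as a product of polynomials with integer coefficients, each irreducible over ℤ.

By the rational root theorem, s = 3 is a root, giving the factor (s - 3) and quotient s⁴ - 4s³ + 10s² - 68s + 112.
Continuing, s = 4 is a root, giving the factor (s - 4) and quotient s³ + 10s - 28.
Then s = 2 is a root, giving the factor (s - 2) and quotient s² + 2s + 14.
The quadratic s² + 2s + 14 has discriminant -52 < 0 and is irreducible over ℤ.

(s - 2)(s - 3)(s - 4)(s² + 2s + 14)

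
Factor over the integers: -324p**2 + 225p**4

9p**2(5p + 6)(5p - 6)

Pull out the common factor 9p**2; 25p**2 - 36 is a difference of squares.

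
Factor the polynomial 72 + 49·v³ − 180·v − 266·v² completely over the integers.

By the rational root theorem, v = 6 is a root, giving the factor (v − 6) and quotient 49·v² + 28·v − 12.
The remaining quadratic factors as (7·v − 2)(7·v + 6).

(7·v + 6)·(7·v − 2)·(v − 6)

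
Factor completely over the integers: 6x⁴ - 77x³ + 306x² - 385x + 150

(6x - 5)(x - 1)(x - 5)(x - 6)

By the rational root theorem, x = 5/6 is a root, giving the factor (6x - 5) and quotient x³ - 12x² + 41x - 30.
Continuing, x = 5 is a root, giving the factor (x - 5) and quotient x² - 7x + 6.
The remaining quadratic factors as (x - 6)(x - 1).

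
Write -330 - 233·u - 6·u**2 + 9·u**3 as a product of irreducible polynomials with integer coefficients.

(3·u + 11)·(3·u + 5)·(u - 6)

By the rational root theorem, u = -5/3 is a root, so (3·u + 5) is a factor; dividing leaves 3·u**2 - 7·u - 66.
The remaining quadratic factors as (u - 6)(3·u + 11).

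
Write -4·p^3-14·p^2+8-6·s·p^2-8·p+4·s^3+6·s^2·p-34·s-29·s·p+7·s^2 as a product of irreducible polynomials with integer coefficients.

Group: s·(4·s^2-2·s·p-9·s-2·p^2-3·p+2) + (2·p+4)·(4·s^2-2·s·p-9·s-2·p^2-3·p+2); both groups contain (4·s^2-2·s·p-9·s-2·p^2-3·p+2), so (s+2·p+4) is a factor with cofactor 4·s^2-2·s·p-9·s-2·p^2-3·p+2.
The cofactor groups again: 4·s^2-2·s·p-9·s-2·p^2-3·p+2 = 4·s·(s-p-2) + (2·p-1)·(s-p-2); both groups contain (s-p-2), giving (4·s+2·p-1)·(s-p-2).

(s-p-2)·(4·s+2·p-1)·(s+2·p+4)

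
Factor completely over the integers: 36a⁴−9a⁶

Pull out the common factor 9a⁴, leaving −a²+4.
Recognize a difference of squares with the parts 2 and a.

−9a⁴(a+2)(a−2)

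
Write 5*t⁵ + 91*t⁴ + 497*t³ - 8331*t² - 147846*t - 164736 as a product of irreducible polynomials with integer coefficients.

(5*t + 6)*(t + 13)*(t - 11)*(t² + 15*t + 192)

By the rational root theorem, t = -6/5 is a root, so (5*t + 6) is a factor; dividing leaves t⁴ + 17*t³ + 79*t² - 1761*t - 27456.
Then t = -13 is a root, giving the factor (t + 13) and quotient t³ + 4*t² + 27*t - 2112.
Next, t = 11 is a root, giving the factor (t - 11) and quotient t² + 15*t + 192.
The quadratic t² + 15*t + 192 has discriminant -543 < 0 and is irreducible over ℤ.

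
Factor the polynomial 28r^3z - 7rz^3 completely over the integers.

7rz(2r + z)(2r - z)

Pull out the common factor 7rz; 4r^2 - z^2 is a difference of squares.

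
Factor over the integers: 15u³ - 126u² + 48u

Pull out the common factor 3u, then factor the remaining trinomial.

3u(5u - 2)(u - 8)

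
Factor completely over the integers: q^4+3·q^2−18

(q^2+6)·(q^2−3)

Substitute u = q^2 to get a quadratic in u, then factor.
q^2−3 is irreducible over ℤ (3 is not a perfect square).
q^2+6 is irreducible over ℤ (always positive, so no real roots).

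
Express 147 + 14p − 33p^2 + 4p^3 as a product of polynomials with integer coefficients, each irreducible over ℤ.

(4p + 7)(p − 3)(p − 7)

Trying the rational-root candidates, p = −7/4 is a root, so (4p + 7) divides it; the quotient is p^2 − 10p + 21.
The remaining quadratic factors as (p − 7)(p − 3).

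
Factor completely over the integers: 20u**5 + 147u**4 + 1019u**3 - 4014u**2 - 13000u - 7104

(4u + 3)(5u + 8)(u - 4)(u**2 + 9u + 74)

Among the possible rational roots, u = -8/5 is a root, giving the factor (5u + 8) and quotient 4u**4 + 23u**3 + 167u**2 - 1070u - 888.
Next, u = -3/4 is a root, giving the factor (4u + 3) and quotient u**3 + 5u**2 + 38u - 296.
Next, u = 4 is a root, so (u - 4) is a factor; dividing leaves u**2 + 9u + 74.
The quadratic u**2 + 9u + 74 has discriminant -215 < 0 and is irreducible over ℤ.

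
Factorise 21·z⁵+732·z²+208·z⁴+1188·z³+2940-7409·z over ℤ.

(3·z-5)·(7·z-3)·(z+4)·(z²+8·z+49)

Trying the rational-root candidates, z = 5/3 is a root, so (3·z-5) is a factor; dividing leaves 7·z⁴+81·z³+531·z²+1129·z-588.
Then z = -4 is a root, giving the factor (z+4) and quotient 7·z³+53·z²+319·z-147.
Next, z = 3/7 is a root, so (7·z-3) is a factor; dividing leaves z²+8·z+49.
The quadratic z²+8·z+49 has discriminant -132 < 0 and is irreducible over ℤ.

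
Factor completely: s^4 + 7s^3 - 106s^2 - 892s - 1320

(s + 10)(s + 2)(s + 6)(s - 11)

Trying the rational-root candidates, s = -6 is a root, giving the factor (s + 6) and quotient s^3 + s^2 - 112s - 220.
Then s = 11 is a root, giving the factor (s - 11) and quotient s^2 + 12s + 20.
The remaining quadratic factors as (s + 2)(s + 10).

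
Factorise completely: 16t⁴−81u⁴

(2t+3u)(2t−3u)(4t²+9u²)

Difference of squares twice: with A = 2t and B = 3u, A⁴ − B⁴ = (A² − B²)(A² + B²), and A² − B² factors again.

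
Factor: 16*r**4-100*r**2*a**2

Factor out 4*r**2, leaving 4*r**2-25*a**2, which is a difference of two squares.

4*r**2*(2*r-5*a)*(2*r+5*a)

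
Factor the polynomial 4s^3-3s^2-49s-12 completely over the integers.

Testing divisors of the constant over divisors of the leading coefficient, s = -1/4 is a root, giving the factor (4s+1) and quotient s^2-s-12.
The remaining quadratic factors as (s+3)(s-4).

(4s+1)(s+3)(s-4)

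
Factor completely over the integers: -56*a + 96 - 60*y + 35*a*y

Group as (35*a*y - 56*a) + (-60*y + 96) = 7*a*(5*y - 8) - 12*(5*y - 8).
Both groups share the factor (5*y - 8).

(5*y - 8)*(7*a - 12)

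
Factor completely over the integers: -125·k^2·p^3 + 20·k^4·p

5·k^2·p·(2·k + 5·p)·(2·k - 5·p)

Factor out 5·k^2·p, leaving 4·k^2 - 25·p^2, which is a difference of two squares.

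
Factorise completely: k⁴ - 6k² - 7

(k² + 1)(k² - 7)

Substitute u = k² to get a quadratic in u, then factor.
k² - 7 is irreducible over ℤ (7 is not a perfect square).
k² + 1 is irreducible over ℤ (sum of squares).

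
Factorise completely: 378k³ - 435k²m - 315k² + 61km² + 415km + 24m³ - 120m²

(6k + m - 5)(7k - 3m)(9k - 8m)

Group: 6k(63k² - 83km + 24m²) + (m - 5)(63k² - 83km + 24m²); both groups contain (63k² - 83km + 24m²), so (6k + m - 5) is a factor with cofactor 63k² - 83km + 24m².
The cofactor groups again: 63k² - 83km + 24m² = 7k(9k - 8m) - 3m(9k - 8m); both groups contain (9k - 8m), giving (7k - 3m)(9k - 8m).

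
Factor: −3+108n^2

3(6n+1)(6n−1)

Pull out the common factor 3; 36n^2−1 is a difference of squares.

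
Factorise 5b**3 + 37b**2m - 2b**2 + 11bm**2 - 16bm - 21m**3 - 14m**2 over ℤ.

(5b - 3m - 2)(b + 7m)(b + m)

Group: b(5b**2 + 2bm - 2b - 3m**2 - 2m) + 7m(5b**2 + 2bm - 2b - 3m**2 - 2m); both groups contain (5b**2 + 2bm - 2b - 3m**2 - 2m), so (b + 7m) is a factor with cofactor 5b**2 + 2bm - 2b - 3m**2 - 2m.
The cofactor groups again: 5b**2 + 2bm - 2b - 3m**2 - 2m = 5b(b + m) + (-3m - 2)(b + m); both groups contain (b + m), giving (5b - 3m - 2)(b + m).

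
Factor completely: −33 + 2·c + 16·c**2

(2·c + 3)·(8·c − 11)

Need a pair with product 16·(−33) = −528 and sum 2: that's 24 and −22.
Split the middle term: 16·c**2 + 24·c − 22·c − 33 = 8·c·(2·c + 3) − 11·(2·c + 3).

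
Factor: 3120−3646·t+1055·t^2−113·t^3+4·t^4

By the rational root theorem, t = 5/4 is a root, giving the factor (4·t−5) and quotient t^3−27·t^2+230·t−624.
Then t = 6 is a root, giving the factor (t−6) and quotient t^2−21·t+104.
The remaining quadratic factors as (t−13)(t−8).

(4·t−5)·(t−13)·(t−6)·(t−8)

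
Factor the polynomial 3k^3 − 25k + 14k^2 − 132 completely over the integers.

(3k + 11)(k + 4)(k − 3)

Trying the rational-root candidates, k = 3 is a root, so (k − 3) divides it; the quotient is 3k^2 + 23k + 44.
The remaining quadratic factors as (3k + 11)(k + 4).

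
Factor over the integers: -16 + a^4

(a)⁴ − (2)⁴ = ((a)² − (2)²)((a)² + (2)²); the first factor splits again, the second (a^2 + 4) is irreducible.

(a + 2)(a - 2)(a^2 + 4)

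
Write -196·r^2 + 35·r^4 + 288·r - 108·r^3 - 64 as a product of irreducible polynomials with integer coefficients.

(5·r - 4)·(7·r - 2)·(r + 2)·(r - 4)

By the rational root theorem, r = 2/7 is a root, so (7·r - 2) divides it; the quotient is 5·r^3 - 14·r^2 - 32·r + 32.
Continuing, r = 4 is a root, giving the factor (r - 4) and quotient 5·r^2 + 6·r - 8.
The remaining quadratic factors as (r + 2)(5·r - 4).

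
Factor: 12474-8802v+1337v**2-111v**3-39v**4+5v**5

(5v-9)(v+7)(v-9)(v**2-4v+22)

Among the possible rational roots, v = -7 is a root, so (v+7) divides it; the quotient is 5v**4-74v**3+407v**2-1512v+1782.
Then v = 9 is a root, so (v-9) is a factor; dividing leaves 5v**3-29v**2+146v-198.
Then v = 9/5 is a root, giving the factor (5v-9) and quotient v**2-4v+22.
The quadratic v**2-4v+22 has discriminant -72 < 0 and is irreducible over ℤ.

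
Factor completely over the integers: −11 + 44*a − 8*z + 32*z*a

Group as (32*z*a − 8*z) + (44*a − 11) = 8*z*(4*a − 1) + 11*(4*a − 1).
Both groups share the factor (4*a − 1).

(4*a − 1)*(8*z + 11)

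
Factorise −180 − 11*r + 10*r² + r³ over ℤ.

Among the possible rational roots, r = −5 is a root, so (r + 5) is a factor; dividing leaves r² + 5*r − 36.
The remaining quadratic factors as (r − 4)(r + 9).

(r + 5)*(r + 9)*(r − 4)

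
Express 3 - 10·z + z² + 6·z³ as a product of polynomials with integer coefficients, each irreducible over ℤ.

(2·z + 3)·(3·z - 1)·(z - 1)

Among the possible rational roots, z = -3/2 is a root, so (2·z + 3) is a factor; dividing leaves 3·z² - 4·z + 1.
The remaining quadratic factors as (z - 1)(3·z - 1).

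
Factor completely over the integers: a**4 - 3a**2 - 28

Substitute u = a**2 to get a quadratic in u, then factor.
a**2 + 4 is irreducible over ℤ (sum of squares).
a**2 - 7 is irreducible over ℤ (7 is not a perfect square).

(a**2 + 4)(a**2 - 7)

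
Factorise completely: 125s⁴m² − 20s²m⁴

5m²s²(5s − 2m)(5s + 2m)

Every term has a factor of 5s²m². Then 25s² − 4m² = (5s)² − (2m)².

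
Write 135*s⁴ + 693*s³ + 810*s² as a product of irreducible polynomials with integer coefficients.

Pull out the common factor 9*s², then factor the remaining trinomial.

9*s²*(3*s + 10)*(5*s + 9)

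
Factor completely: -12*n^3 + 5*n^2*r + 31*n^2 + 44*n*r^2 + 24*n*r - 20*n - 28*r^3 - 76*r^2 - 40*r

-(3*n - 2*r - 4)*(4*n - 7*r - 5)*(n + 2*r)

Group: 4*n*(-3*n^2 - 4*n*r + 4*n + 4*r^2 + 8*r) + (-7*r - 5)*(-3*n^2 - 4*n*r + 4*n + 4*r^2 + 8*r); both groups contain (-3*n^2 - 4*n*r + 4*n + 4*r^2 + 8*r), so (4*n - 7*r - 5) is a factor with cofactor -3*n^2 - 4*n*r + 4*n + 4*r^2 + 8*r.
The cofactor groups again: -3*n^2 - 4*n*r + 4*n + 4*r^2 + 8*r = -3*n*(n + 2*r) + (2*r + 4)*(n + 2*r); both groups contain (n + 2*r), giving -(3*n - 2*r - 4)*(n + 2*r).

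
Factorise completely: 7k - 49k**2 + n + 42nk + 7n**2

Group: n(7n - 7k + 1) + 7k(7n - 7k + 1); both groups contain (7n - 7k + 1).

(7n - 7k + 1)(n + 7k)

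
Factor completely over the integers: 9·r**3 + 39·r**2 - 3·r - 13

(3·r + 13)·(3·r**2 - 1)

Group as (9·r**3 - 3·r) + (39·r**2 - 13) = 3·r·(3·r**2 - 1) + 13·(3·r**2 - 1).
Both groups share the factor (3·r**2 - 1).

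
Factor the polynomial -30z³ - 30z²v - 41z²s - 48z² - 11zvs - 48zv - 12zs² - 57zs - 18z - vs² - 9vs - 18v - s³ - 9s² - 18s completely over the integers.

-(5z + s + 3)(6z + s + 6)(z + v + s)

Group: 6z(-5z² - 5zv - 6zs - 3z - vs - 3v - s² - 3s) + (s + 6)(-5z² - 5zv - 6zs - 3z - vs - 3v - s² - 3s); both groups contain (-5z² - 5zv - 6zs - 3z - vs - 3v - s² - 3s), so (6z + s + 6) is a factor with cofactor -5z² - 5zv - 6zs - 3z - vs - 3v - s² - 3s.
The cofactor groups again: -5z² - 5zv - 6zs - 3z - vs - 3v - s² - 3s = -5z(z + v + s) + (-s - 3)(z + v + s); both groups contain (z + v + s), giving -(5z + s + 3)(z + v + s).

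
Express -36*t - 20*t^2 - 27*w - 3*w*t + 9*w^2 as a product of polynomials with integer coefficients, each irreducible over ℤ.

(3*w - 5*t - 9)*(3*w + 4*t)

Group: 3*w*(3*w - 5*t - 9) + 4*t*(3*w - 5*t - 9); both groups contain (3*w - 5*t - 9).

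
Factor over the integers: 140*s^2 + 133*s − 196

7*(4*s + 7)*(5*s − 4)

Pull out the common factor 7, then factor the remaining trinomial.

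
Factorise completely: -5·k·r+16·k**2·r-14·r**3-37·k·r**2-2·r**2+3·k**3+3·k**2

Group: k·(3·k**2+22·k·r+3·k+7·r**2+r) - 2·r·(3·k**2+22·k·r+3·k+7·r**2+r); both groups contain (3·k**2+22·k·r+3·k+7·r**2+r), so (k-2·r) is a factor with cofactor 3·k**2+22·k·r+3·k+7·r**2+r.
The cofactor groups again: 3·k**2+22·k·r+3·k+7·r**2+r = 3·k·(k+7·r+1) + r·(k+7·r+1); both groups contain (k+7·r+1), giving (3·k+r)·(k+7·r+1).

(3·k+r)·(k+7·r+1)·(k-2·r)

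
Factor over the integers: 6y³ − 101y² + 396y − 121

(2y − 11)(3y − 1)(y − 11)

By the rational root theorem, y = 11 is a root, so (y − 11) divides it; the quotient is 6y² − 35y + 11.
The remaining quadratic factors as (2y − 11)(3y − 1).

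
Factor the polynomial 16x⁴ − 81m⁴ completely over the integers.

(2x − 3m)(2x + 3m)(4x² + 9m²)

(2x)⁴ − (3m)⁴ = ((2x)² − (3m)²)((2x)² + (3m)²); the first factor splits again, the second (4x² + 9m²) is irreducible.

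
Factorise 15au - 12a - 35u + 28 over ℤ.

Group as (15au - 12a) + (-35u + 28) = 3a(5u - 4) - 7(5u - 4).
Both groups share the factor (5u - 4).

(3a - 7)(5u - 4)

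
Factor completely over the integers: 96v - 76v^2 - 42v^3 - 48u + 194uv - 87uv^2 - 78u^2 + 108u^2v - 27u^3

-(3u - 7v + 6)(9u + 3v + 8)(u - 2v)

Group: 3u(-9u^2 + 15uv - 8u + 6v^2 + 16v) + (-7v + 6)(-9u^2 + 15uv - 8u + 6v^2 + 16v); both groups contain (-9u^2 + 15uv - 8u + 6v^2 + 16v), so (3u - 7v + 6) is a factor with cofactor -9u^2 + 15uv - 8u + 6v^2 + 16v.
The cofactor groups again: -9u^2 + 15uv - 8u + 6v^2 + 16v = -9u(u - 2v) + (-3v - 8)(u - 2v); both groups contain (u - 2v), giving -(9u + 3v + 8)(u - 2v).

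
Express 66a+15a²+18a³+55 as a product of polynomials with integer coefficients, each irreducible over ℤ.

(6a+5)(3a²+11)

Group as (18a³+66a) + (15a²+55) = 6a(3a²+11) + 5(3a²+11).
Both groups share the factor (3a²+11).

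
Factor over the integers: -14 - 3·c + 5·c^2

(5·c + 7)·(c - 2)

Need a pair with product 5·(-14) = -70 and sum -3: that's 7 and -10.
Split the middle term: 5·c^2 + 7·c - 10·c - 14 = c·(5·c + 7) - 2·(5·c + 7).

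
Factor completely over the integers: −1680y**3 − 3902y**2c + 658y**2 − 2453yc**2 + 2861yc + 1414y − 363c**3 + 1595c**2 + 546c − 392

−(15y + 11c − 4)(8y + 11c + 7)(14y + 3c − 14)

Group: 8y(−210y**2 − 199yc + 266y − 33c**2 + 166c − 56) + (11c + 7)(−210y**2 − 199yc + 266y − 33c**2 + 166c − 56); both groups contain (−210y**2 − 199yc + 266y − 33c**2 + 166c − 56), so (8y + 11c + 7) is a factor with cofactor −210y**2 − 199yc + 266y − 33c**2 + 166c − 56.
The cofactor groups again: −210y**2 − 199yc + 266y − 33c**2 + 166c − 56 = −15y(14y + 3c − 14) + (−11c + 4)(14y + 3c − 14); both groups contain (14y + 3c − 14), giving −(15y + 11c − 4)(14y + 3c − 14).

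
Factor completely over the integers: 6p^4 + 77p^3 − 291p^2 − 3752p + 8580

(6p − 13)(p + 10)(p + 11)(p − 6)

Among the possible rational roots, p = 13/6 is a root, so (6p − 13) divides it; the quotient is p^3 + 15p^2 − 16p − 660.
Continuing, p = −11 is a root, so (p + 11) is a factor; dividing leaves p^2 + 4p − 60.
The remaining quadratic factors as (p + 10)(p − 6).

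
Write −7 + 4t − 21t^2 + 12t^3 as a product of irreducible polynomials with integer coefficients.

(4t − 7)(3t^2 + 1)

Group as (12t^3 + 4t) + (−21t^2 − 7) = 4t(3t^2 + 1) − 7(3t^2 + 1).
Both groups share the factor (3t^2 + 1).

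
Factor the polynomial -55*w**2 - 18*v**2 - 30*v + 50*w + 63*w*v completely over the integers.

Group: -5*w*(11*w - 6*v - 10) + 3*v*(11*w - 6*v - 10); both groups contain (11*w - 6*v - 10).

-(5*w - 3*v)*(11*w - 6*v - 10)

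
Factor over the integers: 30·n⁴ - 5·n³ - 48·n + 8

(6·n - 1)·(5·n³ - 8)

Group as (30·n⁴ - 48·n) + (-5·n³ + 8) = 6·n·(5·n³ - 8) - (5·n³ - 8).
Both groups share the factor (5·n³ - 8).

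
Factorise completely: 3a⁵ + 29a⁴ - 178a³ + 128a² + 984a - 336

By the rational root theorem, a = -14 is a root, so (a + 14) divides it; the quotient is 3a⁴ - 13a³ + 4a² + 72a - 24.
Next, a = 1/3 is a root, so (3a - 1) divides it; the quotient is a³ - 4a² + 24.
Next, a = -2 is a root, so (a + 2) divides it; the quotient is a² - 6a + 12.
The quadratic a² - 6a + 12 has discriminant -12 < 0 and is irreducible over ℤ.

(3a - 1)(a + 14)(a + 2)(a² - 6a + 12)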